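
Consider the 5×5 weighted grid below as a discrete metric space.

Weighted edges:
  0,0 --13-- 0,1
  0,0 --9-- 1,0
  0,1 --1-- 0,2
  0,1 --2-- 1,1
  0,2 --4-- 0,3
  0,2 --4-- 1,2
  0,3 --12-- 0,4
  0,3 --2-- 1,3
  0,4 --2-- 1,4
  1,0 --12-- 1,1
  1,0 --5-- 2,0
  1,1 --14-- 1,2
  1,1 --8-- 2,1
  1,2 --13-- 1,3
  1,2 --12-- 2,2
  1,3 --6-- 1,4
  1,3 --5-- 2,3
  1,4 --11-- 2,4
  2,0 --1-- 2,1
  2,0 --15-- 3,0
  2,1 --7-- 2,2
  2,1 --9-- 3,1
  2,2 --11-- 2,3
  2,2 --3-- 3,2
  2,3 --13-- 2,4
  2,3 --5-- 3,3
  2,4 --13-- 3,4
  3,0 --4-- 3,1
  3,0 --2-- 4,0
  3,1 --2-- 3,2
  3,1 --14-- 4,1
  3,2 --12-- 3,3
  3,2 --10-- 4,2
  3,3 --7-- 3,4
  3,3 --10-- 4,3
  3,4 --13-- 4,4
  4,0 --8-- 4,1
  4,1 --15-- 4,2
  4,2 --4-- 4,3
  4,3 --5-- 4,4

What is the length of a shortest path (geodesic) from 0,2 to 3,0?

Shortest path: 0,2 → 0,1 → 1,1 → 2,1 → 3,1 → 3,0, total weight = 24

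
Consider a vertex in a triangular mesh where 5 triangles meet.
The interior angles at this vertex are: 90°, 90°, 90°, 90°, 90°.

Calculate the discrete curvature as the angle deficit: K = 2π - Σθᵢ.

Sum of angles = 450°. K = 360° - 450° = -90° = -π/2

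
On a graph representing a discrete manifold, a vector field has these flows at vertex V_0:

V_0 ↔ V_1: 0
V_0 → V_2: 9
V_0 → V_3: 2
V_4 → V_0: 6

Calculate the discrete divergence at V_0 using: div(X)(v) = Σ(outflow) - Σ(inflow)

Divergence = sum of outgoing flows = 0 + 9 + 2 + (-6) = 5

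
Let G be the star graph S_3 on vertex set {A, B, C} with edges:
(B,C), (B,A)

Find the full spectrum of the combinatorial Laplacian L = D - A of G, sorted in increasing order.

The star S_3 is the complete bipartite graph K_{1,2} (one hub of degree 2, 2 leaves of degree 1). The Laplacian spectrum of K_{p,q} is 0, p (multiplicity q−1), q (multiplicity p−1), p+q. With p = 1, q = 2: 0 once, 1 with multiplicity 1, and 3 once. (Check: trace L = sum of degrees = 4 = 1·1 + 3.)
Laplacian eigenvalues (increasing order): [0.0, 1.0, 3.0]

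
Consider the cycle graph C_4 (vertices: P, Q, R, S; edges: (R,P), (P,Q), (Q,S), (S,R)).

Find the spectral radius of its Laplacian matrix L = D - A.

The cycle graph C_n has Laplacian eigenvalues λ_k = 2 − 2cos(2πk/n), k = 0, 1, …, n−1. Here n = 4:
k=0: 2 − 2cos(0) = 0.0; k=1: 2 − 2cos(π/2) = 2.0; k=2: 2 − 2cos(π) = 4.0; k=3: 2 − 2cos(3π/2) = 2.0.
Laplacian eigenvalues: [0.0, 2.0, 2.0, 4.0]. Largest eigenvalue (spectral radius) = 4.0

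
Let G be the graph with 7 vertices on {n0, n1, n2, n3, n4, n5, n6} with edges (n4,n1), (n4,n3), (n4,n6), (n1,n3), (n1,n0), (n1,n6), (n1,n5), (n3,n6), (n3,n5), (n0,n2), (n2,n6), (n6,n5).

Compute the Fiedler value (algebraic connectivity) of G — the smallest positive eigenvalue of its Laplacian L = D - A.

Degrees: deg(n0) = 2, deg(n1) = 5, deg(n2) = 2, deg(n3) = 4, deg(n4) = 3, deg(n5) = 3, deg(n6) = 5.
L = D − A with rows/columns ordered (n0, n1, n2, n3, n4, n5, n6):
  [ 2, -1, -1,  0,  0,  0,  0]
  [-1,  5,  0, -1, -1, -1, -1]
  [-1,  0,  2,  0,  0,  0, -1]
  [ 0, -1,  0,  4, -1, -1, -1]
  [ 0, -1,  0, -1,  3,  0, -1]
  [ 0, -1,  0, -1,  0,  3, -1]
  [ 0, -1, -1, -1, -1, -1,  5]
Characteristic polynomial: det(λI − L) = λ(λ² − 7λ + 7)(λ² − 9λ + 17)(λ − 3)(λ − 5).
Roots: λ = 0; (λ² − 7λ + 7) = 0 ⇒ λ = (7 ± √21)/2 ≈ 1.2087, 5.7913; (λ² − 9λ + 17) = 0 ⇒ λ = (9 ± √13)/2 ≈ 2.6972, 6.3028; (λ − 3) = 0 ⇒ λ = 3; (λ − 5) = 0 ⇒ λ = 5.
(Check: the roots sum (with multiplicity) to 24, matching trace L = Σdeg = 2·12 = 24.)
Laplacian eigenvalues: [0.0, 1.2087, 2.6972, 3.0, 5.0, 5.7913, 6.3028]. Algebraic connectivity (smallest non-zero eigenvalue) = 1.2087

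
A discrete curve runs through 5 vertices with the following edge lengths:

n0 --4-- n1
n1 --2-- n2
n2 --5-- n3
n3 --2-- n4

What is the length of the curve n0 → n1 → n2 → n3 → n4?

Arc length = 4 + 2 + 5 + 2 = 13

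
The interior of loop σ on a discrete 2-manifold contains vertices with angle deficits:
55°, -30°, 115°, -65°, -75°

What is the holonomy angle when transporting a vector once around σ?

Holonomy = total enclosed curvature = 55° + (-30°) + 115° + (-65°) + (-75°) = 0°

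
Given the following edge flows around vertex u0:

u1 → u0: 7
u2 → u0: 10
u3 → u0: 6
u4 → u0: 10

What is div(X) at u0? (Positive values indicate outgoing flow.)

Divergence = sum of outgoing flows = (-7) + (-10) + (-6) + (-10) = -33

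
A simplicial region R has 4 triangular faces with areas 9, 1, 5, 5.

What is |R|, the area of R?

9 + 1 + 5 + 5 = 20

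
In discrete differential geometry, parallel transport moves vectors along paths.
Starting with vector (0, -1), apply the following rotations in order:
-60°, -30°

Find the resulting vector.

Total rotation: (-60°) + (-30°) = -90°. Final vector: (-1, 0)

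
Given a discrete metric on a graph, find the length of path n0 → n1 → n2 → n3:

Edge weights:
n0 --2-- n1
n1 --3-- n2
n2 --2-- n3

Arc length = 2 + 3 + 2 = 7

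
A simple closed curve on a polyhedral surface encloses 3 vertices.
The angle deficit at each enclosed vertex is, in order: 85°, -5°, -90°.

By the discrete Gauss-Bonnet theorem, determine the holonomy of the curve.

Holonomy = total enclosed curvature = 85° + (-5°) + (-90°) = -10°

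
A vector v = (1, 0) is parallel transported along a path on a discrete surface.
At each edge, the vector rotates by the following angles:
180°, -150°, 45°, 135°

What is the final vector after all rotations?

Total rotation: 180° + (-150°) + 45° + 135° = 210° ≡ -150° (mod 360°). Final vector: (-0.8660, -0.5000)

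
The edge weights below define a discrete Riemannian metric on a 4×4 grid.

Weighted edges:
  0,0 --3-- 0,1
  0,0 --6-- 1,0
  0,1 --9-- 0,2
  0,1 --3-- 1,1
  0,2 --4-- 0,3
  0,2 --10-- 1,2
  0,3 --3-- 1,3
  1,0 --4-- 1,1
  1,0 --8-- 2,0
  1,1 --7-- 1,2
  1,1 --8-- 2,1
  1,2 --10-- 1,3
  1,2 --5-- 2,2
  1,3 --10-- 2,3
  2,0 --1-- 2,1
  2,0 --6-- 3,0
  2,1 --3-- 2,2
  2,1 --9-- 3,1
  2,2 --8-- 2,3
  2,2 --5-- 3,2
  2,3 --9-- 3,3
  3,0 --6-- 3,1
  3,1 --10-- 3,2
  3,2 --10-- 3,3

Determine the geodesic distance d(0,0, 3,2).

Shortest path: 0,0 → 0,1 → 1,1 → 2,1 → 2,2 → 3,2, total weight = 22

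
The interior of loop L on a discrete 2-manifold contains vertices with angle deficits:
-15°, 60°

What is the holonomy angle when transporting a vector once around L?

Holonomy = total enclosed curvature = (-15°) + 60° = 45°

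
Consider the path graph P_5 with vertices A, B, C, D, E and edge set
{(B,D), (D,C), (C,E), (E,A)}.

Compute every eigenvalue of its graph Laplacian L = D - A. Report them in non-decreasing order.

The path graph P_n has Laplacian eigenvalues λ_k = 2 − 2cos(kπ/n), k = 0, 1, …, n−1. Here n = 5:
k=0: 2 − 2cos(0) = 0.0; k=1: 2 − 2cos(π/5) = 0.382; k=2: 2 − 2cos(2π/5) = 1.382; k=3: 2 − 2cos(3π/5) = 2.618; k=4: 2 − 2cos(4π/5) = 3.618.
Laplacian eigenvalues (increasing order): [0.0, 0.382, 1.382, 2.618, 3.618]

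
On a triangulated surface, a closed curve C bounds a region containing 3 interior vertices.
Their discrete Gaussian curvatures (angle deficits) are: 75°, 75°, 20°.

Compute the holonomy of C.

Holonomy = total enclosed curvature = 75° + 75° + 20° = 170°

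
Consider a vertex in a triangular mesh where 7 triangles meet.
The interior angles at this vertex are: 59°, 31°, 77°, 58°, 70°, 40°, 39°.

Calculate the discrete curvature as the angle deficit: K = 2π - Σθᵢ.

Sum of angles = 374°. K = 360° - 374° = -14° = -7π/90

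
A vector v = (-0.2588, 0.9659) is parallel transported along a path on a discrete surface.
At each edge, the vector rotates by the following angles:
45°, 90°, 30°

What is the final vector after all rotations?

Total rotation: 45° + 90° + 30° = 165°. Final vector: (0, -1)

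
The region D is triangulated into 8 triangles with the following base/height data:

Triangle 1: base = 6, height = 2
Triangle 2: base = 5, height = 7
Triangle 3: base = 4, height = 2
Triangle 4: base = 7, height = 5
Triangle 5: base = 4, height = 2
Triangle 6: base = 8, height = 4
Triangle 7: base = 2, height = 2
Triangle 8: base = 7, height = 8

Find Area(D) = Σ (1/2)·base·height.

(1/2)×6×2 + (1/2)×5×7 + (1/2)×4×2 + (1/2)×7×5 + (1/2)×4×2 + (1/2)×8×4 + (1/2)×2×2 + (1/2)×7×8 = 95.0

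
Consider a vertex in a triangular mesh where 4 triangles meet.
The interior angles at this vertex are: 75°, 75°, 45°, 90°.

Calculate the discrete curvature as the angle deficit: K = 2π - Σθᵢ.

Sum of angles = 285°. K = 360° - 285° = 75° = 5π/12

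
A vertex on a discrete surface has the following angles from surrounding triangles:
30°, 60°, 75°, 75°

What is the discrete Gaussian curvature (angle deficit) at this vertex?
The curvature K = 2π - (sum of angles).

Sum of angles = 240°. K = 360° - 240° = 120° = 2π/3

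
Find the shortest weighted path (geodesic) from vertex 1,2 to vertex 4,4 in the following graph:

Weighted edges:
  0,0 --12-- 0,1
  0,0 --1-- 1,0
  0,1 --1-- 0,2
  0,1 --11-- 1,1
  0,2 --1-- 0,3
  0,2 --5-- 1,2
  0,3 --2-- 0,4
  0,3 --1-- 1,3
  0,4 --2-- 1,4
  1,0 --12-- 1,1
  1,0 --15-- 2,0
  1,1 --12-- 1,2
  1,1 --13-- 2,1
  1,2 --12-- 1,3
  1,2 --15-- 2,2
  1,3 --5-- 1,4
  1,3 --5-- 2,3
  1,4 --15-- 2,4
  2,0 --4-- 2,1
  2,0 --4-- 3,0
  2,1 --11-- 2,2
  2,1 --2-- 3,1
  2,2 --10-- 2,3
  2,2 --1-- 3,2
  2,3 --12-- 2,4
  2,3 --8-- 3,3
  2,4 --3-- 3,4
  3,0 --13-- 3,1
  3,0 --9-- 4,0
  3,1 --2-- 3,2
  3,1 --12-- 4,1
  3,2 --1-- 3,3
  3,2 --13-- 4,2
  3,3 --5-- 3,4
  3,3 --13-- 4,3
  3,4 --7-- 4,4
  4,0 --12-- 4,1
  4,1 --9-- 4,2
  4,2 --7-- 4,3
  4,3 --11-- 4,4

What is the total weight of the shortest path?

Shortest path: 1,2 → 2,2 → 3,2 → 3,3 → 3,4 → 4,4, total weight = 29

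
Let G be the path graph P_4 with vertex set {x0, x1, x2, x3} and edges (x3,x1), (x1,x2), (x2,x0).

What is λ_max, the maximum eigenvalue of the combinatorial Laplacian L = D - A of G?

The path graph P_n has Laplacian eigenvalues λ_k = 2 − 2cos(kπ/n), k = 0, 1, …, n−1. Here n = 4:
k=0: 2 − 2cos(0) = 0.0; k=1: 2 − 2cos(π/4) = 0.5858; k=2: 2 − 2cos(π/2) = 2.0; k=3: 2 − 2cos(3π/4) = 3.4142.
Laplacian eigenvalues: [0.0, 0.5858, 2.0, 3.4142]. Largest eigenvalue (spectral radius) = 3.4142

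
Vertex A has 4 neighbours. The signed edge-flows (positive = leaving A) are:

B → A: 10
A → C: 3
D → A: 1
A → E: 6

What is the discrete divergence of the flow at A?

Divergence = sum of outgoing flows = (-10) + 3 + (-1) + 6 = -2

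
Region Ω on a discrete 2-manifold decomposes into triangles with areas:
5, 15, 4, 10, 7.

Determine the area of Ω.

5 + 15 + 4 + 10 + 7 = 41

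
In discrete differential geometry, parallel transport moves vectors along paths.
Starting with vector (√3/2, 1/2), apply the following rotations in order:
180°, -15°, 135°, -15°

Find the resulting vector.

Total rotation: 180° + (-15°) + 135° + (-15°) = 285° ≡ -75° (mod 360°). Final vector: (0.7071, -0.7071)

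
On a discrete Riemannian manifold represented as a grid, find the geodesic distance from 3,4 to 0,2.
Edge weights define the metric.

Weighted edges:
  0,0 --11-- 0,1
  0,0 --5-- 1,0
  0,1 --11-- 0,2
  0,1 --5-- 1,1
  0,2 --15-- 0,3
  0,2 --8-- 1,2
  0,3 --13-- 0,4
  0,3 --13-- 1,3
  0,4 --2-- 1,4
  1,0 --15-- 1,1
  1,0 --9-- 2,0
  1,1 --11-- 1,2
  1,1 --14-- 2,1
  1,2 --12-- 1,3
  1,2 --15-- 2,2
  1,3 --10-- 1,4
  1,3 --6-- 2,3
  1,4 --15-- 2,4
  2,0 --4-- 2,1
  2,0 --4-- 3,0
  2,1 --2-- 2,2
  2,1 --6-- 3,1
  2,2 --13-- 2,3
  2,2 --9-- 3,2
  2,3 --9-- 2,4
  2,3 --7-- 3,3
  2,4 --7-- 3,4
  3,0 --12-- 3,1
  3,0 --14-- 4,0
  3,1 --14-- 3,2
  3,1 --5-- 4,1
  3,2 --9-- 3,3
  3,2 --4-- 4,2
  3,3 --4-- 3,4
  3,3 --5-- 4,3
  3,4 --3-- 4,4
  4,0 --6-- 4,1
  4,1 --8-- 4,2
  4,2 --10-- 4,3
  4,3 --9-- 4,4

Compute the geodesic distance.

Shortest path: 3,4 → 3,3 → 2,3 → 1,3 → 1,2 → 0,2, total weight = 37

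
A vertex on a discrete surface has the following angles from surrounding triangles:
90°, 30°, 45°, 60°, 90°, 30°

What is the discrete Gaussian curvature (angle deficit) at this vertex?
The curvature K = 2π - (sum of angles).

Sum of angles = 345°. K = 360° - 345° = 15° = π/12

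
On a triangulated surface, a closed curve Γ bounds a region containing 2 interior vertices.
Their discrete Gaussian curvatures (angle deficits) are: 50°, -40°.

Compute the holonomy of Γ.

Holonomy = total enclosed curvature = 50° + (-40°) = 10°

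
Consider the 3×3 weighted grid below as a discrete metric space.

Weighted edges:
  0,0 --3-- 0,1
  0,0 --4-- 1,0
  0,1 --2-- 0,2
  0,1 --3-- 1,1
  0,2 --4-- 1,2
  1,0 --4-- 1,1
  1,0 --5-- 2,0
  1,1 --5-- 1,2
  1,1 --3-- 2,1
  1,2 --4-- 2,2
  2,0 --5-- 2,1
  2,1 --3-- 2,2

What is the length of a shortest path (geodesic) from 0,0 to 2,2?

Shortest path: 0,0 → 0,1 → 1,1 → 2,1 → 2,2, total weight = 12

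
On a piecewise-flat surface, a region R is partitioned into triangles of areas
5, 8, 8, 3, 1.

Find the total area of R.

5 + 8 + 8 + 3 + 1 = 25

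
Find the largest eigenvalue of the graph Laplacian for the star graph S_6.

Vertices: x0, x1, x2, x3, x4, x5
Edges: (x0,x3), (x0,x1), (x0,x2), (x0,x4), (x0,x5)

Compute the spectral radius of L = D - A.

The star S_6 is the complete bipartite graph K_{1,5} (one hub of degree 5, 5 leaves of degree 1). The Laplacian spectrum of K_{p,q} is 0, p (multiplicity q−1), q (multiplicity p−1), p+q. With p = 1, q = 5: 0 once, 1 with multiplicity 4, and 6 once. (Check: trace L = sum of degrees = 10 = 4·1 + 6.)
Laplacian eigenvalues: [0.0, 1.0, 1.0, 1.0, 1.0, 6.0]. Largest eigenvalue (spectral radius) = 6.0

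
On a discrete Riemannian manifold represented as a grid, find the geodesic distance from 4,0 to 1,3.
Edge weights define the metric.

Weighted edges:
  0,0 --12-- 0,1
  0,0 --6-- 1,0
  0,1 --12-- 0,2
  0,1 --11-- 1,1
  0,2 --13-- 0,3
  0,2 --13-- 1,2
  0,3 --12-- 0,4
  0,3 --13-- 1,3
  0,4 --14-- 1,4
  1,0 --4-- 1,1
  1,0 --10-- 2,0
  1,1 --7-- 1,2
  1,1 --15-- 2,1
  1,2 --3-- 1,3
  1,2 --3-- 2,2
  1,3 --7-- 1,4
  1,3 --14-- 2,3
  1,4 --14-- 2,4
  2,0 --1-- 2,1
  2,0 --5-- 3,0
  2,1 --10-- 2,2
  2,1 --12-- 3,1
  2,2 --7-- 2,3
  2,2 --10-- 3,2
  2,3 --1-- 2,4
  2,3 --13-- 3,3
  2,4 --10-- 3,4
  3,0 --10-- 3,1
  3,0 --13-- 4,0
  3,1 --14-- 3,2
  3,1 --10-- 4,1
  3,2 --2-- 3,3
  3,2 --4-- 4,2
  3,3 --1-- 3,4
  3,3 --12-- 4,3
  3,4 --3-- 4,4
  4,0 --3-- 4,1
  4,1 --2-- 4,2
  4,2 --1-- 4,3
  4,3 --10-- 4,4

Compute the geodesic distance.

Shortest path: 4,0 → 4,1 → 4,2 → 3,2 → 2,2 → 1,2 → 1,3, total weight = 25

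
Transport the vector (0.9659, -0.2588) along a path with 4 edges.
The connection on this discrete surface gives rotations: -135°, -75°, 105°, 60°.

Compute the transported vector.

Total rotation: (-135°) + (-75°) + 105° + 60° = -45°. Final vector: (0.5000, -0.8660)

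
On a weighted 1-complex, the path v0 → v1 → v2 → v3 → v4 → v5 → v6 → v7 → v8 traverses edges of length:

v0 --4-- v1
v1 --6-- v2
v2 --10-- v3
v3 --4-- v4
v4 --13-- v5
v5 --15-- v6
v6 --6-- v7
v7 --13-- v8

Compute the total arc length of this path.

Arc length = 4 + 6 + 10 + 4 + 13 + 15 + 6 + 13 = 71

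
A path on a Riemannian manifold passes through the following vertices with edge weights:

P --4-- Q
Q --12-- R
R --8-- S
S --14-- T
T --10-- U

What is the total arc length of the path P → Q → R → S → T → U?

Arc length = 4 + 12 + 8 + 14 + 10 = 48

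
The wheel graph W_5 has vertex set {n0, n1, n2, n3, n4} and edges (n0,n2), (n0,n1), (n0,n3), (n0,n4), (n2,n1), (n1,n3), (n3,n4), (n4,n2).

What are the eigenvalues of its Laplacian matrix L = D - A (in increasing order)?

The wheel W_5 is the join K_1 ∨ C_4 (a hub joined to every vertex of a cycle of length 4). For a join G ∨ H (G on p vertices, H on q vertices) the Laplacian spectrum is 0, p+q, the eigenvalues of L(G) other than one 0 each shifted by +q, and the eigenvalues of L(H) other than one 0 each shifted by +p. With G = K_1 (p = 1, nothing left after dropping its 0) and H = C_4 (q = 4, eigenvalues 2 − 2cos(2πk/4), k = 0, …, 3; drop k = 0), the spectrum of W_5 is 0, 5, and 1 + (2 − 2cos(2πk/4)) = 3 − 2cos(2πk/4) for k = 1, …, 3:
k=1: 3 − 2cos(π/2) = 3.0; k=2: 3 − 2cos(π) = 5.0; k=3: 3 − 2cos(3π/2) = 3.0.
Laplacian eigenvalues (increasing order): [0.0, 3.0, 3.0, 5.0, 5.0]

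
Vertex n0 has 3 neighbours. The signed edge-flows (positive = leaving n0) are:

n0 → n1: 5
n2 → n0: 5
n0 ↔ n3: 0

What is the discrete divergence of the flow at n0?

Divergence = sum of outgoing flows = 5 + (-5) + 0 = 0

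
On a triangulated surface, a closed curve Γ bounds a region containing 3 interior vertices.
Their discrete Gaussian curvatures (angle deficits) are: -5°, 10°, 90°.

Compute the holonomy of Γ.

Holonomy = total enclosed curvature = (-5°) + 10° + 90° = 95°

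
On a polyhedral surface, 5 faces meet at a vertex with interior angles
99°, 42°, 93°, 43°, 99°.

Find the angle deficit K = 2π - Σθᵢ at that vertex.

Sum of angles = 376°. K = 360° - 376° = -16° = -4π/45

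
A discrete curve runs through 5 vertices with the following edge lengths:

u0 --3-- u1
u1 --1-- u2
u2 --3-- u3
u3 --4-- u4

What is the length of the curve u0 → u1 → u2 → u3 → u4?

Arc length = 3 + 1 + 3 + 4 = 11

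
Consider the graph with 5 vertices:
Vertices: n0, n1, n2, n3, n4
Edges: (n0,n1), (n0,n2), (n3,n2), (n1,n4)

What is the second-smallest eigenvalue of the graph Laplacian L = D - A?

Degrees: deg(n0) = 2, deg(n1) = 2, deg(n2) = 2, deg(n3) = 1, deg(n4) = 1.
L = D − A with rows/columns ordered (n0, n1, n2, n3, n4):
  [ 2, -1, -1,  0,  0]
  [-1,  2,  0,  0, -1]
  [-1,  0,  2, -1,  0]
  [ 0,  0, -1,  1,  0]
  [ 0, -1,  0,  0,  1]
Characteristic polynomial: det(λI − L) = λ(λ² − 3λ + 1)(λ² − 5λ + 5).
Roots: λ = 0; (λ² − 3λ + 1) = 0 ⇒ λ = (3 ± √5)/2 ≈ 0.382, 2.618; (λ² − 5λ + 5) = 0 ⇒ λ = (5 ± √5)/2 ≈ 1.382, 3.618.
(Check: the roots sum (with multiplicity) to 8, matching trace L = Σdeg = 2·4 = 8.)
Laplacian eigenvalues: [0.0, 0.382, 1.382, 2.618, 3.618]. Algebraic connectivity (smallest non-zero eigenvalue) = 0.382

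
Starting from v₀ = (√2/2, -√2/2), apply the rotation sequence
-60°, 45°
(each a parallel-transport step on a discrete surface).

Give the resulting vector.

Total rotation: (-60°) + 45° = -15°. Final vector: (0.5000, -0.8660)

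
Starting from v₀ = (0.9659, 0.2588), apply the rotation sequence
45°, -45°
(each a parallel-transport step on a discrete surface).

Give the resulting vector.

Total rotation: 45° + (-45°) = 0°. Final vector: (0.9659, 0.2588)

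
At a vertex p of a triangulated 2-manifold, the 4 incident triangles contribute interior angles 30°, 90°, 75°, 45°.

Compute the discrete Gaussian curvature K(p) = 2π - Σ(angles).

Sum of angles = 240°. K = 360° - 240° = 120° = 2π/3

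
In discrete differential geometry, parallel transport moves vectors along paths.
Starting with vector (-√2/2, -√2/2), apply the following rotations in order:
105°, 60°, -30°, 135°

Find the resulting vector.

Total rotation: 105° + 60° + (-30°) + 135° = 270° ≡ -90° (mod 360°). Final vector: (-0.7071, 0.7071)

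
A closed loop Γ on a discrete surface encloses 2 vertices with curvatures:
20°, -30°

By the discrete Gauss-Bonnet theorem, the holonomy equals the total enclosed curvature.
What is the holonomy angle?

Holonomy = total enclosed curvature = 20° + (-30°) = -10°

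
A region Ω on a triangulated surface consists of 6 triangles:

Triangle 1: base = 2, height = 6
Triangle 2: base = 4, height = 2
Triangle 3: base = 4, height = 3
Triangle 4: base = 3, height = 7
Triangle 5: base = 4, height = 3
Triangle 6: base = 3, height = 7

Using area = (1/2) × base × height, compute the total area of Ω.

(1/2)×2×6 + (1/2)×4×2 + (1/2)×4×3 + (1/2)×3×7 + (1/2)×4×3 + (1/2)×3×7 = 43.0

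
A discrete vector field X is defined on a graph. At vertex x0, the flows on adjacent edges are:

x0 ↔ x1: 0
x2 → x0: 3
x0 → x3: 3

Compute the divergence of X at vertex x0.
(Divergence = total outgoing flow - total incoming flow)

Divergence = sum of outgoing flows = 0 + (-3) + 3 = 0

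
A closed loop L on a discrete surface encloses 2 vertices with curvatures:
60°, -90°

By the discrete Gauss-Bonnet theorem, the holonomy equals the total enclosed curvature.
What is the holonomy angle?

Holonomy = total enclosed curvature = 60° + (-90°) = -30°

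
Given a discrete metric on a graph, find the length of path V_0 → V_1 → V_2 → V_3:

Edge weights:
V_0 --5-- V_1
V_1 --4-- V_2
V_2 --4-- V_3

Arc length = 5 + 4 + 4 = 13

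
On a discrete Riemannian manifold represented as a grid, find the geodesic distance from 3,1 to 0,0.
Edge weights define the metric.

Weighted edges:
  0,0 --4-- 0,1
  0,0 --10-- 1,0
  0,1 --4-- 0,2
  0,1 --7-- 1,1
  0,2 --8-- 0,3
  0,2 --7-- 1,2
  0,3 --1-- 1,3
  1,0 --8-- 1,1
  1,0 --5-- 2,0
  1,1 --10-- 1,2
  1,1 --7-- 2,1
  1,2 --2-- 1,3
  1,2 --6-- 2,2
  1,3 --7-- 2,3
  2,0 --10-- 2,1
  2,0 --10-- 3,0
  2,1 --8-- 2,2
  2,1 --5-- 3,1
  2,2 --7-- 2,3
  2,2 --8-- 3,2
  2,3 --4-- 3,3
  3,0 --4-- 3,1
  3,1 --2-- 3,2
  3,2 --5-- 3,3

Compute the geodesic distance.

Shortest path: 3,1 → 2,1 → 1,1 → 0,1 → 0,0, total weight = 23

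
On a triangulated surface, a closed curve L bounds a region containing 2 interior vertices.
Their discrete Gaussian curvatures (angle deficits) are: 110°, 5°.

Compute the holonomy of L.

Holonomy = total enclosed curvature = 110° + 5° = 115°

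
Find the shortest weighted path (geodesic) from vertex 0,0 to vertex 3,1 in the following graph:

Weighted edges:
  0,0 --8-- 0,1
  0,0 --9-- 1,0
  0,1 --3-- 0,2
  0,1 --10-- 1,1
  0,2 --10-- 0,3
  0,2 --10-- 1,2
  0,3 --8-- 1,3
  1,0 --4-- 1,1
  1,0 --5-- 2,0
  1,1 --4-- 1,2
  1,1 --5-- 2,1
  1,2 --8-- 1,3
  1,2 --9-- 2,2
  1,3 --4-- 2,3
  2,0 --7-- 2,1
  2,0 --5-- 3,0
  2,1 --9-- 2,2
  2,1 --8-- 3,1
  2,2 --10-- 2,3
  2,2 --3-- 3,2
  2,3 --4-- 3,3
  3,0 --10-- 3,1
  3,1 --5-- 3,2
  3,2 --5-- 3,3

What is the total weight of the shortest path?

Shortest path: 0,0 → 1,0 → 1,1 → 2,1 → 3,1, total weight = 26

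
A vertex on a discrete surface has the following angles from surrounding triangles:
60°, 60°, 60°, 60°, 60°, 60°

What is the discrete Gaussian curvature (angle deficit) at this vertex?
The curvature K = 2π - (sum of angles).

Sum of angles = 360°. K = 360° - 360° = 0°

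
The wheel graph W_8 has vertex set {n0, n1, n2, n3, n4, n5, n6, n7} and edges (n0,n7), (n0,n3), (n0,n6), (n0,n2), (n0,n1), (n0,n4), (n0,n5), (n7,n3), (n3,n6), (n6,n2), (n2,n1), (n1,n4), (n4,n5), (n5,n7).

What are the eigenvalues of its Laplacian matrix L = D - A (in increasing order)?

The wheel W_8 is the join K_1 ∨ C_7 (a hub joined to every vertex of a cycle of length 7). For a join G ∨ H (G on p vertices, H on q vertices) the Laplacian spectrum is 0, p+q, the eigenvalues of L(G) other than one 0 each shifted by +q, and the eigenvalues of L(H) other than one 0 each shifted by +p. With G = K_1 (p = 1, nothing left after dropping its 0) and H = C_7 (q = 7, eigenvalues 2 − 2cos(2πk/7), k = 0, …, 6; drop k = 0), the spectrum of W_8 is 0, 8, and 1 + (2 − 2cos(2πk/7)) = 3 − 2cos(2πk/7) for k = 1, …, 6:
k=1: 3 − 2cos(2π/7) = 1.753; k=2: 3 − 2cos(4π/7) = 3.445; k=3: 3 − 2cos(6π/7) = 4.8019; k=4: 3 − 2cos(8π/7) = 4.8019; k=5: 3 − 2cos(10π/7) = 3.445; k=6: 3 − 2cos(12π/7) = 1.753.
Laplacian eigenvalues (increasing order): [0.0, 1.753, 1.753, 3.445, 3.445, 4.8019, 4.8019, 8.0]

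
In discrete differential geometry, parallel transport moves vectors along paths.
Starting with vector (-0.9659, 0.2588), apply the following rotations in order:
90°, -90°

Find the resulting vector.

Total rotation: 90° + (-90°) = 0°. Final vector: (-0.9659, 0.2588)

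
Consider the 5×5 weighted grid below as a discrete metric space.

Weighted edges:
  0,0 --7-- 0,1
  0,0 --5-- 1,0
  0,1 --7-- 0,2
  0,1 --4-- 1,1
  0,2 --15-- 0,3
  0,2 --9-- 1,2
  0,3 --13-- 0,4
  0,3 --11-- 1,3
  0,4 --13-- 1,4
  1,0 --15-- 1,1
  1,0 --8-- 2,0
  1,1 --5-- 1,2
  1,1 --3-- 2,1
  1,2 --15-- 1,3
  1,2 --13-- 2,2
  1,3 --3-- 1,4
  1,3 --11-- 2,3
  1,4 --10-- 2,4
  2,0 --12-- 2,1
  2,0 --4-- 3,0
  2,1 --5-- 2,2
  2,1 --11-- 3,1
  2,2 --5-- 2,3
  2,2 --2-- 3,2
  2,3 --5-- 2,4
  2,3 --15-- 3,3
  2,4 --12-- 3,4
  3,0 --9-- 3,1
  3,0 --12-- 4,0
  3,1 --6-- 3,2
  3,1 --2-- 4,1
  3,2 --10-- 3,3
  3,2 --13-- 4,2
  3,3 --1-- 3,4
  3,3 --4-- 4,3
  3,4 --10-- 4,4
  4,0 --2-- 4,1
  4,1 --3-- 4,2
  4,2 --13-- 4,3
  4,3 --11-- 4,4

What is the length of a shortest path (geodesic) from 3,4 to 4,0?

Shortest path: 3,4 → 3,3 → 3,2 → 3,1 → 4,1 → 4,0, total weight = 21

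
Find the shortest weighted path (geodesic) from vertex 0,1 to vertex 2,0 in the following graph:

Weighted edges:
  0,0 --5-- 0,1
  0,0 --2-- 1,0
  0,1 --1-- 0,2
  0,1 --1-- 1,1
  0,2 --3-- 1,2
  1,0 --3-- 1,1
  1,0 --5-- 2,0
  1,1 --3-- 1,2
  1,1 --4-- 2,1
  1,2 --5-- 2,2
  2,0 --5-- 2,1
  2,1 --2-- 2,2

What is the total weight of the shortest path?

Shortest path: 0,1 → 1,1 → 1,0 → 2,0, total weight = 9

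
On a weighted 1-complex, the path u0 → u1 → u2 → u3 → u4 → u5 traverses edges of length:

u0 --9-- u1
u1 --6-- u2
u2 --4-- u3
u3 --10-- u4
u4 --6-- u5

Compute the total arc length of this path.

Arc length = 9 + 6 + 4 + 10 + 6 = 35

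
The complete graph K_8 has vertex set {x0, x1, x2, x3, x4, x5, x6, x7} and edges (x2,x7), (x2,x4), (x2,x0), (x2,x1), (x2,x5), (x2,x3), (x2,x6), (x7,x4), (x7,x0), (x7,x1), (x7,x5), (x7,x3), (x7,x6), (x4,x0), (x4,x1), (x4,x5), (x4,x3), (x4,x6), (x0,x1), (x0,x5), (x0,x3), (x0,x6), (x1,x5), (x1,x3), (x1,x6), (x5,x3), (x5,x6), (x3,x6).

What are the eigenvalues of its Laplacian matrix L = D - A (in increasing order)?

For the complete graph K_n, L = nI − J (J = all-ones matrix). J has eigenvalues n (once, eigenvector 𝟙) and 0 (multiplicity n−1), so L has eigenvalues 0 (once) and n (multiplicity n−1). Here n = 8: eigenvalue 0 once and 8 with multiplicity 7.
Laplacian eigenvalues (increasing order): [0.0, 8.0, 8.0, 8.0, 8.0, 8.0, 8.0, 8.0]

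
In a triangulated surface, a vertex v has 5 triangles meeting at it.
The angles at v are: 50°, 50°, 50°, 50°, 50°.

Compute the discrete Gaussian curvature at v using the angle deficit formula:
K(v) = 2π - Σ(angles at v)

Sum of angles = 250°. K = 360° - 250° = 110°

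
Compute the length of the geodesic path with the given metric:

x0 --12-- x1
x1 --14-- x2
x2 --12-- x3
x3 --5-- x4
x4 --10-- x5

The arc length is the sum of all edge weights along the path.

Arc length = 12 + 14 + 12 + 5 + 10 = 53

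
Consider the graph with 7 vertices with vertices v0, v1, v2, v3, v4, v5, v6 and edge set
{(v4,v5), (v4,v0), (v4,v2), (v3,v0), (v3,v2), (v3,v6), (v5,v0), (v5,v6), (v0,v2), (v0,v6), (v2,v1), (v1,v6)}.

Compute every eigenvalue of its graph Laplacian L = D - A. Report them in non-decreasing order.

Degrees: deg(v0) = 5, deg(v1) = 2, deg(v2) = 4, deg(v3) = 3, deg(v4) = 3, deg(v5) = 3, deg(v6) = 4.
L = D − A with rows/columns ordered (v0, v1, v2, v3, v4, v5, v6):
  [ 5,  0, -1, -1, -1, -1, -1]
  [ 0,  2, -1,  0,  0,  0, -1]
  [-1, -1,  4, -1, -1,  0,  0]
  [-1,  0, -1,  3,  0,  0, -1]
  [-1,  0, -1,  0,  3, -1,  0]
  [-1,  0,  0,  0, -1,  3, -1]
  [-1, -1,  0, -1,  0, -1,  4]
Characteristic polynomial: det(λI − L) = λ(λ² − 8λ + 11)(λ² − 8λ + 14)(λ − 3)(λ − 5).
Roots: λ = 0; (λ² − 8λ + 11) = 0 ⇒ λ = 4 ± √5 ≈ 1.7639, 6.2361; (λ² − 8λ + 14) = 0 ⇒ λ = 4 ± √2 ≈ 2.5858, 5.4142; (λ − 3) = 0 ⇒ λ = 3; (λ − 5) = 0 ⇒ λ = 5.
(Check: the roots sum (with multiplicity) to 24, matching trace L = Σdeg = 2·12 = 24.)
Laplacian eigenvalues (increasing order): [0.0, 1.7639, 2.5858, 3.0, 5.0, 5.4142, 6.2361]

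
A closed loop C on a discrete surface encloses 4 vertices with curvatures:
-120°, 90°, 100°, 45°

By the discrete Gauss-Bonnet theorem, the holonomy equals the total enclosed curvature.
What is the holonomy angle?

Holonomy = total enclosed curvature = (-120°) + 90° + 100° + 45° = 115°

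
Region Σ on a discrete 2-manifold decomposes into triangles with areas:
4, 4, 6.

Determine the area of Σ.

4 + 4 + 6 = 14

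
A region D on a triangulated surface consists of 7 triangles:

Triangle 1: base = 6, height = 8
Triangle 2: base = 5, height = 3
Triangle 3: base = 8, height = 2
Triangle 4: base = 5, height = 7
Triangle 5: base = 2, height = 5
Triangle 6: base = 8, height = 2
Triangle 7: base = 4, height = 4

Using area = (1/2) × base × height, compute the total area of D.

(1/2)×6×8 + (1/2)×5×3 + (1/2)×8×2 + (1/2)×5×7 + (1/2)×2×5 + (1/2)×8×2 + (1/2)×4×4 = 78.0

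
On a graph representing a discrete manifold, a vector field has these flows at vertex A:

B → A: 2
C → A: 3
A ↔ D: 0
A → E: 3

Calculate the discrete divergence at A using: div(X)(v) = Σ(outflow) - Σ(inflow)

Divergence = sum of outgoing flows = (-2) + (-3) + 0 + 3 = -2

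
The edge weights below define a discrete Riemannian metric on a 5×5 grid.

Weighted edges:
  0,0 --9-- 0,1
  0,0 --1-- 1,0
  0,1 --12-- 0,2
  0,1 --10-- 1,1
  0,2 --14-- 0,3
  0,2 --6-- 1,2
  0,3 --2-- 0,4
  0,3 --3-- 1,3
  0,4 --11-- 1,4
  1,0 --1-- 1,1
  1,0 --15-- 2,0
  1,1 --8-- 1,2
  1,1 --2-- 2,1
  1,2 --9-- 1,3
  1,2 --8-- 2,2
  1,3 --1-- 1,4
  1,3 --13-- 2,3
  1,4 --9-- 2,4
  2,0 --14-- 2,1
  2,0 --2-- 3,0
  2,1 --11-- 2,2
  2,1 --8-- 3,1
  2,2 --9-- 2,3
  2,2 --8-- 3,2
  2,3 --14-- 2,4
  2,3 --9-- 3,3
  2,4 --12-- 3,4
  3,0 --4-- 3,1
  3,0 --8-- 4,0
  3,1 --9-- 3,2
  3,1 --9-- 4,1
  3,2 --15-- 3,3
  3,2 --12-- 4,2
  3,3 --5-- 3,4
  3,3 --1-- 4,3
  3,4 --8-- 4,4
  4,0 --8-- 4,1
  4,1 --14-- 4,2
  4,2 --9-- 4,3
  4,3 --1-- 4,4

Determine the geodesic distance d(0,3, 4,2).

Shortest path: 0,3 → 1,3 → 2,3 → 3,3 → 4,3 → 4,2, total weight = 35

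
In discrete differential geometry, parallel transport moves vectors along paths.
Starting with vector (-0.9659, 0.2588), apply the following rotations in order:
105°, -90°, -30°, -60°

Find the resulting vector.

Total rotation: 105° + (-90°) + (-30°) + (-60°) = -75°. Final vector: (0, 1)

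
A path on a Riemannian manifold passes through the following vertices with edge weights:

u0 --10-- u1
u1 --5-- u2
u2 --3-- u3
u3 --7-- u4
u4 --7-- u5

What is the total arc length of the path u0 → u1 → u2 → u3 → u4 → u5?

Arc length = 10 + 5 + 3 + 7 + 7 = 32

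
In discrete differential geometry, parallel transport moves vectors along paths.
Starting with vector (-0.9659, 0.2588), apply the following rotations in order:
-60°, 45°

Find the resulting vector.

Total rotation: (-60°) + 45° = -15°. Final vector: (-0.8660, 0.5000)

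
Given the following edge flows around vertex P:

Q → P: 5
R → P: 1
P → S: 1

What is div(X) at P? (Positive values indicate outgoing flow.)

Divergence = sum of outgoing flows = (-5) + (-1) + 1 = -5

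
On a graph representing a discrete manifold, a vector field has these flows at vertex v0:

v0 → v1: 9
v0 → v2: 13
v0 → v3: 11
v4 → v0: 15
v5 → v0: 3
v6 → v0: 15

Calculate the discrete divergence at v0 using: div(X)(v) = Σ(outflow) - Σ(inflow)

Divergence = sum of outgoing flows = 9 + 13 + 11 + (-15) + (-3) + (-15) = 0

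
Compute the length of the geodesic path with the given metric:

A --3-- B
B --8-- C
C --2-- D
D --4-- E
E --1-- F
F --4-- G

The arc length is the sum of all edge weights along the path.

Arc length = 3 + 8 + 2 + 4 + 1 + 4 = 22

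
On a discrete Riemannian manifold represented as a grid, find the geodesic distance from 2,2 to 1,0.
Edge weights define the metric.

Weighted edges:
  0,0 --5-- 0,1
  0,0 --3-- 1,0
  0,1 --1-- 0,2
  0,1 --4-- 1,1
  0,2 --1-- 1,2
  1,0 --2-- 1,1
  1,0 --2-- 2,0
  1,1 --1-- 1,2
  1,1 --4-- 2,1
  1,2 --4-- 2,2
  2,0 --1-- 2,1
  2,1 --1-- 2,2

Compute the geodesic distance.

Shortest path: 2,2 → 2,1 → 2,0 → 1,0, total weight = 4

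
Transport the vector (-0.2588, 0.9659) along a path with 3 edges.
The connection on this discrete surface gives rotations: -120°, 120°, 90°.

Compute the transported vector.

Total rotation: (-120°) + 120° + 90° = 90°. Final vector: (-0.9659, -0.2588)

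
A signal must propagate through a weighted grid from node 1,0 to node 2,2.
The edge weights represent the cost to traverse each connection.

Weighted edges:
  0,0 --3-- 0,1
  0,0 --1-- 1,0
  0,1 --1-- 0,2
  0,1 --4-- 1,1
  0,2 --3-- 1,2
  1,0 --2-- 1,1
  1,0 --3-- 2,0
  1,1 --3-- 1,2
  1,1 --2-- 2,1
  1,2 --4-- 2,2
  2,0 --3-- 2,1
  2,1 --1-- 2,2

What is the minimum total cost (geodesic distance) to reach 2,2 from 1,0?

Shortest path: 1,0 → 1,1 → 2,1 → 2,2, total weight = 5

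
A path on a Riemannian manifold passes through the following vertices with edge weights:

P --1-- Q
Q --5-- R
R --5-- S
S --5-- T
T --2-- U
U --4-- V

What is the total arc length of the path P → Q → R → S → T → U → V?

Arc length = 1 + 5 + 5 + 5 + 2 + 4 = 22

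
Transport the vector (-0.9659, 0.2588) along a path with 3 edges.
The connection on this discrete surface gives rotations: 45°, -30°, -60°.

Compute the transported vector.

Total rotation: 45° + (-30°) + (-60°) = -45°. Final vector: (-0.5000, 0.8660)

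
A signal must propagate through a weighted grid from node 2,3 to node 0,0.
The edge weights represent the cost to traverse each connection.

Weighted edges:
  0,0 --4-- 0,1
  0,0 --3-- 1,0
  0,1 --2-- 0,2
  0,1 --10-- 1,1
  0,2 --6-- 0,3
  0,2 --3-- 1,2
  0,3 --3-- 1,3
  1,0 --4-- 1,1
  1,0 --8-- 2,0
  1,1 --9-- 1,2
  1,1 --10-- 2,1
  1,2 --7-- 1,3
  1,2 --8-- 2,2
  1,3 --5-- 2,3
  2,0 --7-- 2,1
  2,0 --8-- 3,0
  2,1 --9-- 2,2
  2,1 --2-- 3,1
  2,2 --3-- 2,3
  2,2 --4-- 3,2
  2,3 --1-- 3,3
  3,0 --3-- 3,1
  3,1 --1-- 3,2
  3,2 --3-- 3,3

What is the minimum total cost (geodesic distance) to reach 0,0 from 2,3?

Shortest path: 2,3 → 1,3 → 0,3 → 0,2 → 0,1 → 0,0, total weight = 20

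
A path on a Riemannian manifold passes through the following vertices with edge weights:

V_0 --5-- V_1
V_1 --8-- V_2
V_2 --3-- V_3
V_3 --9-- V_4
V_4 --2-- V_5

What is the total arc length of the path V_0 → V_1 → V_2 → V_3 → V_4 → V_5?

Arc length = 5 + 8 + 3 + 9 + 2 = 27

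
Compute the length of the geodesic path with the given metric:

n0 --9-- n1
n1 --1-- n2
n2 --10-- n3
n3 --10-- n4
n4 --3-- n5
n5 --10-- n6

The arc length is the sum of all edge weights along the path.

Arc length = 9 + 1 + 10 + 10 + 3 + 10 = 43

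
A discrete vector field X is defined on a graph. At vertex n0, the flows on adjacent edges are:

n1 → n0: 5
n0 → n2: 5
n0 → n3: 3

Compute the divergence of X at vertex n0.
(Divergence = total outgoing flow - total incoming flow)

Divergence = sum of outgoing flows = (-5) + 5 + 3 = 3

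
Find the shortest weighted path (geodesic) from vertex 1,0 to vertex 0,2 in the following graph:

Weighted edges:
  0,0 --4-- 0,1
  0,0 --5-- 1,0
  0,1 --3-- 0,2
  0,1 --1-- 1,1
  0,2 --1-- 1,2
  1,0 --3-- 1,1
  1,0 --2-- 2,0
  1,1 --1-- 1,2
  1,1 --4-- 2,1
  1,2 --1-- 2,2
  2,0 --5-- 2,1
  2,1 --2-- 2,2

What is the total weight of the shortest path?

Shortest path: 1,0 → 1,1 → 1,2 → 0,2, total weight = 5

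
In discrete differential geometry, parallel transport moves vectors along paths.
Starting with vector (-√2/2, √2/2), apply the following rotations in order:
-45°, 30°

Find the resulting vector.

Total rotation: (-45°) + 30° = -15°. Final vector: (-0.5000, 0.8660)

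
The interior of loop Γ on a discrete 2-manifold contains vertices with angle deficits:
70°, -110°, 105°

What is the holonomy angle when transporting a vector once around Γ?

Holonomy = total enclosed curvature = 70° + (-110°) + 105° = 65°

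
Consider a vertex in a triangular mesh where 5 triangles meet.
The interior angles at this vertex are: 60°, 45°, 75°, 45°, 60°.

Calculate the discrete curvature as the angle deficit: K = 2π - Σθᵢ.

Sum of angles = 285°. K = 360° - 285° = 75° = 5π/12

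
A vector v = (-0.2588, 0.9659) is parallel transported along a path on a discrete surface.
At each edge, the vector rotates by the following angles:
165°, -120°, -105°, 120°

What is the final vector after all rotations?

Total rotation: 165° + (-120°) + (-105°) + 120° = 60°. Final vector: (-0.9659, 0.2588)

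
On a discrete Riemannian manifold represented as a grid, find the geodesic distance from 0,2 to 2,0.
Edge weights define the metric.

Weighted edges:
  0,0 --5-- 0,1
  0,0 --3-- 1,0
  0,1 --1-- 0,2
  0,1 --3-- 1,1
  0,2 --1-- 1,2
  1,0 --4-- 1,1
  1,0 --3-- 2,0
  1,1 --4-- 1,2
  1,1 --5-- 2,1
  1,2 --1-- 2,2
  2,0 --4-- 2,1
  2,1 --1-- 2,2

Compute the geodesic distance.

Shortest path: 0,2 → 1,2 → 2,2 → 2,1 → 2,0, total weight = 7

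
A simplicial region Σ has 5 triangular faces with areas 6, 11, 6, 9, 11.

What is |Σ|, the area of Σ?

6 + 11 + 6 + 9 + 11 = 43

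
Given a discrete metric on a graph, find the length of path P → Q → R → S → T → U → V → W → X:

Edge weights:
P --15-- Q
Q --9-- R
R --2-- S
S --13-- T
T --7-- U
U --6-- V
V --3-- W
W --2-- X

Arc length = 15 + 9 + 2 + 13 + 7 + 6 + 3 + 2 = 57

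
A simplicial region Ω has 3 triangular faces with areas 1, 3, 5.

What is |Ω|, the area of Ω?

1 + 3 + 5 = 9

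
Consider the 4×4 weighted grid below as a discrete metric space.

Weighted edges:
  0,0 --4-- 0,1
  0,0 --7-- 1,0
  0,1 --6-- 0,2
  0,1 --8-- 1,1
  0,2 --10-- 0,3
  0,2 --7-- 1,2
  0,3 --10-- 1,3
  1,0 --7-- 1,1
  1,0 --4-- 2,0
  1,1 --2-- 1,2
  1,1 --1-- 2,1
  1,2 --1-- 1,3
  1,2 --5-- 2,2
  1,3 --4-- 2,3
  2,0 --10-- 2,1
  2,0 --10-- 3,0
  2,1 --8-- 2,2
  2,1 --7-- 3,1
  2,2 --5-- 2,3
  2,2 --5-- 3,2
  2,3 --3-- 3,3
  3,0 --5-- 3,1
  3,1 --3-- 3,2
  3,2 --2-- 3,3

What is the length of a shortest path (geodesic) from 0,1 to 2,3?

Shortest path: 0,1 → 1,1 → 1,2 → 1,3 → 2,3, total weight = 15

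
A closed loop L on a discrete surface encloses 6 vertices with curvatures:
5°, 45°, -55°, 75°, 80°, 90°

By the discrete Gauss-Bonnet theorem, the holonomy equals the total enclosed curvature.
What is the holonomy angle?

Holonomy = total enclosed curvature = 5° + 45° + (-55°) + 75° + 80° + 90° = 240°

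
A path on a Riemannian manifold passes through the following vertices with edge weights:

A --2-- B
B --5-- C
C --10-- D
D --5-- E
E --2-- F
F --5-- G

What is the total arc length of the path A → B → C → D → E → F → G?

Arc length = 2 + 5 + 10 + 5 + 2 + 5 = 29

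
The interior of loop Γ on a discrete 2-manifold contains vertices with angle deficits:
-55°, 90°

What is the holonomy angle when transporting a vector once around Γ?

Holonomy = total enclosed curvature = (-55°) + 90° = 35°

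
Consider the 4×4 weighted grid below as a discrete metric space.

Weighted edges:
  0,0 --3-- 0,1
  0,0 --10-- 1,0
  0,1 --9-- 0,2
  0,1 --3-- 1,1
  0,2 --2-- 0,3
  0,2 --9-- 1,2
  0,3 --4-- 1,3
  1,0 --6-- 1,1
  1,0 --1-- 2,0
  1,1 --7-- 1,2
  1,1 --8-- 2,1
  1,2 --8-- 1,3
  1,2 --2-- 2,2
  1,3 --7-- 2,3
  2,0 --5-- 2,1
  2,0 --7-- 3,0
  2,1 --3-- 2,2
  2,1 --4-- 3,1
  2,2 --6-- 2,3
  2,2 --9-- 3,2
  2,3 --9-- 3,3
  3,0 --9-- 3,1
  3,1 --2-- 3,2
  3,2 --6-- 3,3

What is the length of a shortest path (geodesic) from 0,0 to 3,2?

Shortest path: 0,0 → 0,1 → 1,1 → 2,1 → 3,1 → 3,2, total weight = 20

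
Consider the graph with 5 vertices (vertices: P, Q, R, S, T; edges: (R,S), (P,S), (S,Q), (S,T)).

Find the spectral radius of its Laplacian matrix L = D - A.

Degrees: deg(P) = 1, deg(Q) = 1, deg(R) = 1, deg(S) = 4, deg(T) = 1.
L = D − A with rows/columns ordered (P, Q, R, S, T):
  [ 1,  0,  0, -1,  0]
  [ 0,  1,  0, -1,  0]
  [ 0,  0,  1, -1,  0]
  [-1, -1, -1,  4, -1]
  [ 0,  0,  0, -1,  1]
Characteristic polynomial: det(λI − L) = λ(λ − 1)³(λ − 5).
Roots: λ = 0; (λ − 1) = 0 ⇒ λ = 1 (multiplicity 3); (λ − 5) = 0 ⇒ λ = 5.
(Check: the roots sum (with multiplicity) to 8, matching trace L = Σdeg = 2·4 = 8.)
Laplacian eigenvalues: [0.0, 1.0, 1.0, 1.0, 5.0]. Largest eigenvalue (spectral radius) = 5.0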